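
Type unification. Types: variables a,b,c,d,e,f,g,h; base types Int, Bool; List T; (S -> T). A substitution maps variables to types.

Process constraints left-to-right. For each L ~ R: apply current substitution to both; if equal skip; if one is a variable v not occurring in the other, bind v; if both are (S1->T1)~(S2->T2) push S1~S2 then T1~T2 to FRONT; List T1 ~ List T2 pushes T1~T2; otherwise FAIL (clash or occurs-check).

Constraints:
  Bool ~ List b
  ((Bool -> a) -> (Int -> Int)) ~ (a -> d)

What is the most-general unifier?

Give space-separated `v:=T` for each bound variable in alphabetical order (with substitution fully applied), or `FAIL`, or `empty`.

Answer: FAIL

Derivation:
step 1: unify Bool ~ List b  [subst: {-} | 1 pending]
  clash: Bool vs List b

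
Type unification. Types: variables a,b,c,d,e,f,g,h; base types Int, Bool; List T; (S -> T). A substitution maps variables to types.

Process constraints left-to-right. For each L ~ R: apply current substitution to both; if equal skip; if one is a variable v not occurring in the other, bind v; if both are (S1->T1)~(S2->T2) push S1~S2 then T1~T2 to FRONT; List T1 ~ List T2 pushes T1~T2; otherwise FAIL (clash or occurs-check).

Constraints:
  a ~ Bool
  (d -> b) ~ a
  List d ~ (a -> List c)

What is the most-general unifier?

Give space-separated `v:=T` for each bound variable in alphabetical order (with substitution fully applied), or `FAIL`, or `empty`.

Answer: FAIL

Derivation:
step 1: unify a ~ Bool  [subst: {-} | 2 pending]
  bind a := Bool
step 2: unify (d -> b) ~ Bool  [subst: {a:=Bool} | 1 pending]
  clash: (d -> b) vs Bool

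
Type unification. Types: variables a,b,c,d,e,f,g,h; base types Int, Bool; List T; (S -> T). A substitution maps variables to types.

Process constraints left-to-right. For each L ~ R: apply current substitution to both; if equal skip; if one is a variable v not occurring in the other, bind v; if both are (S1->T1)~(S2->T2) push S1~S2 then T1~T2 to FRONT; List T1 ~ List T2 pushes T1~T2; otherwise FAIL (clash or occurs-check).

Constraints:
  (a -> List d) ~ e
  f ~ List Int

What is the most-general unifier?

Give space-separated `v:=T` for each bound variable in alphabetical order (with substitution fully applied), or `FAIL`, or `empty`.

step 1: unify (a -> List d) ~ e  [subst: {-} | 1 pending]
  bind e := (a -> List d)
step 2: unify f ~ List Int  [subst: {e:=(a -> List d)} | 0 pending]
  bind f := List Int

Answer: e:=(a -> List d) f:=List Int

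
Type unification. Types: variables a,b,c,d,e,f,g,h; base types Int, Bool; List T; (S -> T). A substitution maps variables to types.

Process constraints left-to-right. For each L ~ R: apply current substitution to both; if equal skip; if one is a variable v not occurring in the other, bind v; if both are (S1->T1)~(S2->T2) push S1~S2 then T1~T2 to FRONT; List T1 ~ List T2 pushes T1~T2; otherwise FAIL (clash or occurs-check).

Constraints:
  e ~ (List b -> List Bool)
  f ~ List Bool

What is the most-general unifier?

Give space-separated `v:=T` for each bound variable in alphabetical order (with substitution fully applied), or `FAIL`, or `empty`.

Answer: e:=(List b -> List Bool) f:=List Bool

Derivation:
step 1: unify e ~ (List b -> List Bool)  [subst: {-} | 1 pending]
  bind e := (List b -> List Bool)
step 2: unify f ~ List Bool  [subst: {e:=(List b -> List Bool)} | 0 pending]
  bind f := List Bool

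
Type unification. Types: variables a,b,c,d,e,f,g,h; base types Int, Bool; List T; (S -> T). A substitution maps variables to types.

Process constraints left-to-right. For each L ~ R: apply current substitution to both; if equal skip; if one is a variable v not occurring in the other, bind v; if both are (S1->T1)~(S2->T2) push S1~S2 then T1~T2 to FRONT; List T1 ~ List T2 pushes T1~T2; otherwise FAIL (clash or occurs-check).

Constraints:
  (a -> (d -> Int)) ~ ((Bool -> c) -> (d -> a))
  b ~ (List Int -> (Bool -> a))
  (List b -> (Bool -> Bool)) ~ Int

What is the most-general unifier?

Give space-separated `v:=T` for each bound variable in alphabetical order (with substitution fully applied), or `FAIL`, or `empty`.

step 1: unify (a -> (d -> Int)) ~ ((Bool -> c) -> (d -> a))  [subst: {-} | 2 pending]
  -> decompose arrow: push a~(Bool -> c), (d -> Int)~(d -> a)
step 2: unify a ~ (Bool -> c)  [subst: {-} | 3 pending]
  bind a := (Bool -> c)
step 3: unify (d -> Int) ~ (d -> (Bool -> c))  [subst: {a:=(Bool -> c)} | 2 pending]
  -> decompose arrow: push d~d, Int~(Bool -> c)
step 4: unify d ~ d  [subst: {a:=(Bool -> c)} | 3 pending]
  -> identical, skip
step 5: unify Int ~ (Bool -> c)  [subst: {a:=(Bool -> c)} | 2 pending]
  clash: Int vs (Bool -> c)

Answer: FAIL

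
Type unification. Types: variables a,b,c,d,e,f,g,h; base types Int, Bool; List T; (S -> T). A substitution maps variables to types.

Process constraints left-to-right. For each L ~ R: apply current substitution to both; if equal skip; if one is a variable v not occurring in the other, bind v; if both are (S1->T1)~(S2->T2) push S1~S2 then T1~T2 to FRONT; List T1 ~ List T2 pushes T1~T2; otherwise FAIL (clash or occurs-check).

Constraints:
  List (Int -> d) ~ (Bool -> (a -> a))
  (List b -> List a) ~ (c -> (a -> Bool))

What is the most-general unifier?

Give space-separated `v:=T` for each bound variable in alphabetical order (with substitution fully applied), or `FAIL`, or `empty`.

Answer: FAIL

Derivation:
step 1: unify List (Int -> d) ~ (Bool -> (a -> a))  [subst: {-} | 1 pending]
  clash: List (Int -> d) vs (Bool -> (a -> a))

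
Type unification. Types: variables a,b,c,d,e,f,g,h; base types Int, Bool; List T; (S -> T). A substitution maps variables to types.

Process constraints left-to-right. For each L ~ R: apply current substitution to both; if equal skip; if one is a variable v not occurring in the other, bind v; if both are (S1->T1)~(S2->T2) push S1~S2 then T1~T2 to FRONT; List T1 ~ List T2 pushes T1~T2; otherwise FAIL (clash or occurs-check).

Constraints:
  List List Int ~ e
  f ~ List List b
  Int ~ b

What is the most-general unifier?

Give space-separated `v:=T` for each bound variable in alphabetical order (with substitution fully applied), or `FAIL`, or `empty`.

Answer: b:=Int e:=List List Int f:=List List Int

Derivation:
step 1: unify List List Int ~ e  [subst: {-} | 2 pending]
  bind e := List List Int
step 2: unify f ~ List List b  [subst: {e:=List List Int} | 1 pending]
  bind f := List List b
step 3: unify Int ~ b  [subst: {e:=List List Int, f:=List List b} | 0 pending]
  bind b := Int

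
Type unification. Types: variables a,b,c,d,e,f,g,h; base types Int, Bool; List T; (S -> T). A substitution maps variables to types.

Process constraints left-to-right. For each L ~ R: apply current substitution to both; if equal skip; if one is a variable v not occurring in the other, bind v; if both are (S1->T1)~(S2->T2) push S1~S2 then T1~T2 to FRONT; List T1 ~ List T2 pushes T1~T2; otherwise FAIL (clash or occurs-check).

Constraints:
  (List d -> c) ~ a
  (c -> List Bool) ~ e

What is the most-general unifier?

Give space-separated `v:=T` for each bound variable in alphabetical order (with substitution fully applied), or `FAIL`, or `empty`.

Answer: a:=(List d -> c) e:=(c -> List Bool)

Derivation:
step 1: unify (List d -> c) ~ a  [subst: {-} | 1 pending]
  bind a := (List d -> c)
step 2: unify (c -> List Bool) ~ e  [subst: {a:=(List d -> c)} | 0 pending]
  bind e := (c -> List Bool)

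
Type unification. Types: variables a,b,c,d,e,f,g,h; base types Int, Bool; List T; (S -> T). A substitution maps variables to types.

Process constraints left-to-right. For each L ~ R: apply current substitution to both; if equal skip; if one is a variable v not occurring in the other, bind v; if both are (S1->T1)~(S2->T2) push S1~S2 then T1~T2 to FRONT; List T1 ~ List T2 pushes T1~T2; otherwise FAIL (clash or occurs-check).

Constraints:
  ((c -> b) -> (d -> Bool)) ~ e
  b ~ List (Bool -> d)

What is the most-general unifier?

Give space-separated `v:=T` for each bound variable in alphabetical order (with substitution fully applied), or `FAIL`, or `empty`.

step 1: unify ((c -> b) -> (d -> Bool)) ~ e  [subst: {-} | 1 pending]
  bind e := ((c -> b) -> (d -> Bool))
step 2: unify b ~ List (Bool -> d)  [subst: {e:=((c -> b) -> (d -> Bool))} | 0 pending]
  bind b := List (Bool -> d)

Answer: b:=List (Bool -> d) e:=((c -> List (Bool -> d)) -> (d -> Bool))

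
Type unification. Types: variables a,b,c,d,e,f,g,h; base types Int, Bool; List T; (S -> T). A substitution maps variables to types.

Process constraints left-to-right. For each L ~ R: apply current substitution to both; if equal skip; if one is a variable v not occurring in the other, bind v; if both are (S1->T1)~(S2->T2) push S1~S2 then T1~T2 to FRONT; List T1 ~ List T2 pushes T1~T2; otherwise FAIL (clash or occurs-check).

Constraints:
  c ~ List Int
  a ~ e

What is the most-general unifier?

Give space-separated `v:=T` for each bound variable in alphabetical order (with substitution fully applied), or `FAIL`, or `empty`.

step 1: unify c ~ List Int  [subst: {-} | 1 pending]
  bind c := List Int
step 2: unify a ~ e  [subst: {c:=List Int} | 0 pending]
  bind a := e

Answer: a:=e c:=List Int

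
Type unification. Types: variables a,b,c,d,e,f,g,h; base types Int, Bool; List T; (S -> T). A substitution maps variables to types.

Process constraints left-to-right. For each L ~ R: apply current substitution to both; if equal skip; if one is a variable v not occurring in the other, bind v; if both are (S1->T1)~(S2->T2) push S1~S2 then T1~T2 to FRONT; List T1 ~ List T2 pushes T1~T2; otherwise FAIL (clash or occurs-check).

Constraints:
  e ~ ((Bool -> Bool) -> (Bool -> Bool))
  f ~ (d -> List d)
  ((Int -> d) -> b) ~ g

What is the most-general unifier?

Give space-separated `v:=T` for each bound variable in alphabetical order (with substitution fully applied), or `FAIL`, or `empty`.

step 1: unify e ~ ((Bool -> Bool) -> (Bool -> Bool))  [subst: {-} | 2 pending]
  bind e := ((Bool -> Bool) -> (Bool -> Bool))
step 2: unify f ~ (d -> List d)  [subst: {e:=((Bool -> Bool) -> (Bool -> Bool))} | 1 pending]
  bind f := (d -> List d)
step 3: unify ((Int -> d) -> b) ~ g  [subst: {e:=((Bool -> Bool) -> (Bool -> Bool)), f:=(d -> List d)} | 0 pending]
  bind g := ((Int -> d) -> b)

Answer: e:=((Bool -> Bool) -> (Bool -> Bool)) f:=(d -> List d) g:=((Int -> d) -> b)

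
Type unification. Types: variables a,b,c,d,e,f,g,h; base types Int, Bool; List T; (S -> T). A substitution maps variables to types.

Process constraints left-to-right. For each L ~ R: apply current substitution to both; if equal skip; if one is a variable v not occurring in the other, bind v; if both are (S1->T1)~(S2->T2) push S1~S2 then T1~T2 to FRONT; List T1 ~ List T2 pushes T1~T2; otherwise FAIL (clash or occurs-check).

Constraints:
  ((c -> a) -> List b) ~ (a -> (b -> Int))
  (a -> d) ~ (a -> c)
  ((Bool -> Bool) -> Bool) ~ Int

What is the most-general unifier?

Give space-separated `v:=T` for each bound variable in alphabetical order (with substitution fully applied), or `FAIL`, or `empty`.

step 1: unify ((c -> a) -> List b) ~ (a -> (b -> Int))  [subst: {-} | 2 pending]
  -> decompose arrow: push (c -> a)~a, List b~(b -> Int)
step 2: unify (c -> a) ~ a  [subst: {-} | 3 pending]
  occurs-check fail

Answer: FAIL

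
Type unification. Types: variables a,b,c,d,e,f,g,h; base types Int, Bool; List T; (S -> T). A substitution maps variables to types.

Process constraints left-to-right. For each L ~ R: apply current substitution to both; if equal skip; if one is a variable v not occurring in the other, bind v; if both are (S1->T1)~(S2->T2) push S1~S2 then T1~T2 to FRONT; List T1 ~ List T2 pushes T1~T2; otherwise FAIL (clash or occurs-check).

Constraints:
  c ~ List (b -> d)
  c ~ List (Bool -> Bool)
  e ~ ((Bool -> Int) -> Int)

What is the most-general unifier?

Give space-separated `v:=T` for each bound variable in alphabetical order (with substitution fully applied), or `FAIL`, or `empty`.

step 1: unify c ~ List (b -> d)  [subst: {-} | 2 pending]
  bind c := List (b -> d)
step 2: unify List (b -> d) ~ List (Bool -> Bool)  [subst: {c:=List (b -> d)} | 1 pending]
  -> decompose List: push (b -> d)~(Bool -> Bool)
step 3: unify (b -> d) ~ (Bool -> Bool)  [subst: {c:=List (b -> d)} | 1 pending]
  -> decompose arrow: push b~Bool, d~Bool
step 4: unify b ~ Bool  [subst: {c:=List (b -> d)} | 2 pending]
  bind b := Bool
step 5: unify d ~ Bool  [subst: {c:=List (b -> d), b:=Bool} | 1 pending]
  bind d := Bool
step 6: unify e ~ ((Bool -> Int) -> Int)  [subst: {c:=List (b -> d), b:=Bool, d:=Bool} | 0 pending]
  bind e := ((Bool -> Int) -> Int)

Answer: b:=Bool c:=List (Bool -> Bool) d:=Bool e:=((Bool -> Int) -> Int)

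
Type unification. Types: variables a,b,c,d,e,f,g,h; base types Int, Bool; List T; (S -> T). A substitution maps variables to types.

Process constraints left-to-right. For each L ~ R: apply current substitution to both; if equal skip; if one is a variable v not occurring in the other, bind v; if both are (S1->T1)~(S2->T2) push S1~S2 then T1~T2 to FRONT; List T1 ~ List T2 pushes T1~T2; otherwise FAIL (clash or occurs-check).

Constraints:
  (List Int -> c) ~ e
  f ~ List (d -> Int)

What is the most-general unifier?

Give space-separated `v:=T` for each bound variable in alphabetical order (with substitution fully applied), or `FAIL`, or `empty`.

step 1: unify (List Int -> c) ~ e  [subst: {-} | 1 pending]
  bind e := (List Int -> c)
step 2: unify f ~ List (d -> Int)  [subst: {e:=(List Int -> c)} | 0 pending]
  bind f := List (d -> Int)

Answer: e:=(List Int -> c) f:=List (d -> Int)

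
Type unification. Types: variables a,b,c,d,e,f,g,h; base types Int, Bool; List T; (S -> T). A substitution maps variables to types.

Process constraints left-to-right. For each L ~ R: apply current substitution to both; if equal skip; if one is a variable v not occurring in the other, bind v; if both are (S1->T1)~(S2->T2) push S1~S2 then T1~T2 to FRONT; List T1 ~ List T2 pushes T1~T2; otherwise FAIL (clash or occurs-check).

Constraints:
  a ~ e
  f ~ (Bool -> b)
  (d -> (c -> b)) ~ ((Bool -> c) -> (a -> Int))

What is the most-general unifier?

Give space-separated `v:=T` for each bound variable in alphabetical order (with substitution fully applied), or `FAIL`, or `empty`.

Answer: a:=e b:=Int c:=e d:=(Bool -> e) f:=(Bool -> Int)

Derivation:
step 1: unify a ~ e  [subst: {-} | 2 pending]
  bind a := e
step 2: unify f ~ (Bool -> b)  [subst: {a:=e} | 1 pending]
  bind f := (Bool -> b)
step 3: unify (d -> (c -> b)) ~ ((Bool -> c) -> (e -> Int))  [subst: {a:=e, f:=(Bool -> b)} | 0 pending]
  -> decompose arrow: push d~(Bool -> c), (c -> b)~(e -> Int)
step 4: unify d ~ (Bool -> c)  [subst: {a:=e, f:=(Bool -> b)} | 1 pending]
  bind d := (Bool -> c)
step 5: unify (c -> b) ~ (e -> Int)  [subst: {a:=e, f:=(Bool -> b), d:=(Bool -> c)} | 0 pending]
  -> decompose arrow: push c~e, b~Int
step 6: unify c ~ e  [subst: {a:=e, f:=(Bool -> b), d:=(Bool -> c)} | 1 pending]
  bind c := e
step 7: unify b ~ Int  [subst: {a:=e, f:=(Bool -> b), d:=(Bool -> c), c:=e} | 0 pending]
  bind b := Int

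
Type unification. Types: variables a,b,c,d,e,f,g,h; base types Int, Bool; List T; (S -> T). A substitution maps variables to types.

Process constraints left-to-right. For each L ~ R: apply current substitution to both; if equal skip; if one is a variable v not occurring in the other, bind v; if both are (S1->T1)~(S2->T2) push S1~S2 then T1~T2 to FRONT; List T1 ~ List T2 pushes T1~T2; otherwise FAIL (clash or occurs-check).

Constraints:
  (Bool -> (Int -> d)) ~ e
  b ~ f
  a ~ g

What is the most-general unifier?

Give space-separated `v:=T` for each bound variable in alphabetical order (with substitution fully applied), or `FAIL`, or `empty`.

step 1: unify (Bool -> (Int -> d)) ~ e  [subst: {-} | 2 pending]
  bind e := (Bool -> (Int -> d))
step 2: unify b ~ f  [subst: {e:=(Bool -> (Int -> d))} | 1 pending]
  bind b := f
step 3: unify a ~ g  [subst: {e:=(Bool -> (Int -> d)), b:=f} | 0 pending]
  bind a := g

Answer: a:=g b:=f e:=(Bool -> (Int -> d))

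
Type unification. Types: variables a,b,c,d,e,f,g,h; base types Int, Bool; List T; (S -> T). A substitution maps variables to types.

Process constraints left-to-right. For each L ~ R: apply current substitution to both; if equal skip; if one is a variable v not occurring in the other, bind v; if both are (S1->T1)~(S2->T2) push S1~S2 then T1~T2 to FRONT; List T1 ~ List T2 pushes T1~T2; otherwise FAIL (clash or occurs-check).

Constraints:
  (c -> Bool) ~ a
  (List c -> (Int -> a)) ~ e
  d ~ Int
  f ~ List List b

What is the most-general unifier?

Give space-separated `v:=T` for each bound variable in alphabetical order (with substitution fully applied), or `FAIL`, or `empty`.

Answer: a:=(c -> Bool) d:=Int e:=(List c -> (Int -> (c -> Bool))) f:=List List b

Derivation:
step 1: unify (c -> Bool) ~ a  [subst: {-} | 3 pending]
  bind a := (c -> Bool)
step 2: unify (List c -> (Int -> (c -> Bool))) ~ e  [subst: {a:=(c -> Bool)} | 2 pending]
  bind e := (List c -> (Int -> (c -> Bool)))
step 3: unify d ~ Int  [subst: {a:=(c -> Bool), e:=(List c -> (Int -> (c -> Bool)))} | 1 pending]
  bind d := Int
step 4: unify f ~ List List b  [subst: {a:=(c -> Bool), e:=(List c -> (Int -> (c -> Bool))), d:=Int} | 0 pending]
  bind f := List List b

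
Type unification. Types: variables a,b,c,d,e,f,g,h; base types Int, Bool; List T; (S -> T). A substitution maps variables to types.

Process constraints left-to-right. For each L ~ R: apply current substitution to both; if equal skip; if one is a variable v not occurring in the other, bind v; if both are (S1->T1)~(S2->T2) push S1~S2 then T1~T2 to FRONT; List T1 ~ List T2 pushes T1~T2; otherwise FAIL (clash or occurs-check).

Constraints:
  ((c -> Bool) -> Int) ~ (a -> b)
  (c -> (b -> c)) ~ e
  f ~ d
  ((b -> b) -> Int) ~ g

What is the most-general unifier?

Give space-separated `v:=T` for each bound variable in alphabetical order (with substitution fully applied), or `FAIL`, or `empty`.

Answer: a:=(c -> Bool) b:=Int e:=(c -> (Int -> c)) f:=d g:=((Int -> Int) -> Int)

Derivation:
step 1: unify ((c -> Bool) -> Int) ~ (a -> b)  [subst: {-} | 3 pending]
  -> decompose arrow: push (c -> Bool)~a, Int~b
step 2: unify (c -> Bool) ~ a  [subst: {-} | 4 pending]
  bind a := (c -> Bool)
step 3: unify Int ~ b  [subst: {a:=(c -> Bool)} | 3 pending]
  bind b := Int
step 4: unify (c -> (Int -> c)) ~ e  [subst: {a:=(c -> Bool), b:=Int} | 2 pending]
  bind e := (c -> (Int -> c))
step 5: unify f ~ d  [subst: {a:=(c -> Bool), b:=Int, e:=(c -> (Int -> c))} | 1 pending]
  bind f := d
step 6: unify ((Int -> Int) -> Int) ~ g  [subst: {a:=(c -> Bool), b:=Int, e:=(c -> (Int -> c)), f:=d} | 0 pending]
  bind g := ((Int -> Int) -> Int)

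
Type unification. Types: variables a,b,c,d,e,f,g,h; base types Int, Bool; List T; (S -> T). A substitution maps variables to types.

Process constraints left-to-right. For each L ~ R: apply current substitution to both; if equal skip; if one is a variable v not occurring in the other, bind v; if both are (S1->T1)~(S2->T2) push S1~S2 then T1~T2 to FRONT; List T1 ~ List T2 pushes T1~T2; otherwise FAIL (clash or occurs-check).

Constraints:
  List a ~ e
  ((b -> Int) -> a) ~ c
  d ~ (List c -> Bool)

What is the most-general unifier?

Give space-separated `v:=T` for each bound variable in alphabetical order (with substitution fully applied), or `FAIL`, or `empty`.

Answer: c:=((b -> Int) -> a) d:=(List ((b -> Int) -> a) -> Bool) e:=List a

Derivation:
step 1: unify List a ~ e  [subst: {-} | 2 pending]
  bind e := List a
step 2: unify ((b -> Int) -> a) ~ c  [subst: {e:=List a} | 1 pending]
  bind c := ((b -> Int) -> a)
step 3: unify d ~ (List ((b -> Int) -> a) -> Bool)  [subst: {e:=List a, c:=((b -> Int) -> a)} | 0 pending]
  bind d := (List ((b -> Int) -> a) -> Bool)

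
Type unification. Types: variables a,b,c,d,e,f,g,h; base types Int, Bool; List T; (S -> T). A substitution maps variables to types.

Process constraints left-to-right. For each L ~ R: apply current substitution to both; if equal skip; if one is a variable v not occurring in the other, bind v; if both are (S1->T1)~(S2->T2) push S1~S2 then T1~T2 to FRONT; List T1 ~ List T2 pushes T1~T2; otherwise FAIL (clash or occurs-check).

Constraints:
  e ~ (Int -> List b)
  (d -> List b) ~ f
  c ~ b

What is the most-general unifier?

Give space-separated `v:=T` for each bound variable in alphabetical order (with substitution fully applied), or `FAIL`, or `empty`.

step 1: unify e ~ (Int -> List b)  [subst: {-} | 2 pending]
  bind e := (Int -> List b)
step 2: unify (d -> List b) ~ f  [subst: {e:=(Int -> List b)} | 1 pending]
  bind f := (d -> List b)
step 3: unify c ~ b  [subst: {e:=(Int -> List b), f:=(d -> List b)} | 0 pending]
  bind c := b

Answer: c:=b e:=(Int -> List b) f:=(d -> List b)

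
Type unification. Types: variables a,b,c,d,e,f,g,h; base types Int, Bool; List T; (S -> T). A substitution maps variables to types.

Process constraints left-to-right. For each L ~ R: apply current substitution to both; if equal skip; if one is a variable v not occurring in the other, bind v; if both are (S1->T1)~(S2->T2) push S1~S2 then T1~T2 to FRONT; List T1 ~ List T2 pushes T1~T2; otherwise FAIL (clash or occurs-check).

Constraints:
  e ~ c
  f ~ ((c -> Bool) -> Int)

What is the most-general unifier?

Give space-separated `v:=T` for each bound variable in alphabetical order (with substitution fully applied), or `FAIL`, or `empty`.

step 1: unify e ~ c  [subst: {-} | 1 pending]
  bind e := c
step 2: unify f ~ ((c -> Bool) -> Int)  [subst: {e:=c} | 0 pending]
  bind f := ((c -> Bool) -> Int)

Answer: e:=c f:=((c -> Bool) -> Int)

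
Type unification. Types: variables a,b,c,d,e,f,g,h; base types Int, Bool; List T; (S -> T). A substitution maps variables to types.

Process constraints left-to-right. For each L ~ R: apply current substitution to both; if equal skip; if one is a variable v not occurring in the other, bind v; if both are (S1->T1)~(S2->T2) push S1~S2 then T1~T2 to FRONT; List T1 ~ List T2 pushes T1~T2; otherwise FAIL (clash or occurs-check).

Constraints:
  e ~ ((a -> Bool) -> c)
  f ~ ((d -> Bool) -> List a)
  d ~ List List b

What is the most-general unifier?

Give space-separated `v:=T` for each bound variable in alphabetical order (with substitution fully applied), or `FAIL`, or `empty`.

step 1: unify e ~ ((a -> Bool) -> c)  [subst: {-} | 2 pending]
  bind e := ((a -> Bool) -> c)
step 2: unify f ~ ((d -> Bool) -> List a)  [subst: {e:=((a -> Bool) -> c)} | 1 pending]
  bind f := ((d -> Bool) -> List a)
step 3: unify d ~ List List b  [subst: {e:=((a -> Bool) -> c), f:=((d -> Bool) -> List a)} | 0 pending]
  bind d := List List b

Answer: d:=List List b e:=((a -> Bool) -> c) f:=((List List b -> Bool) -> List a)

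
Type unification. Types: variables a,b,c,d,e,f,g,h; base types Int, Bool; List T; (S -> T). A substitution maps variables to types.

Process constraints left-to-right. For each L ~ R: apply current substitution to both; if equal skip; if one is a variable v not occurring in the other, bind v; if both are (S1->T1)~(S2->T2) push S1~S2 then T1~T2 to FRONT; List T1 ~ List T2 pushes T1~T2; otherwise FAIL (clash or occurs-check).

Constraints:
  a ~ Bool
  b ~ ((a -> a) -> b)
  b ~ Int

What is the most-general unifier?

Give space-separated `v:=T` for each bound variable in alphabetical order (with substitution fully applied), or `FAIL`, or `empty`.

Answer: FAIL

Derivation:
step 1: unify a ~ Bool  [subst: {-} | 2 pending]
  bind a := Bool
step 2: unify b ~ ((Bool -> Bool) -> b)  [subst: {a:=Bool} | 1 pending]
  occurs-check fail: b in ((Bool -> Bool) -> b)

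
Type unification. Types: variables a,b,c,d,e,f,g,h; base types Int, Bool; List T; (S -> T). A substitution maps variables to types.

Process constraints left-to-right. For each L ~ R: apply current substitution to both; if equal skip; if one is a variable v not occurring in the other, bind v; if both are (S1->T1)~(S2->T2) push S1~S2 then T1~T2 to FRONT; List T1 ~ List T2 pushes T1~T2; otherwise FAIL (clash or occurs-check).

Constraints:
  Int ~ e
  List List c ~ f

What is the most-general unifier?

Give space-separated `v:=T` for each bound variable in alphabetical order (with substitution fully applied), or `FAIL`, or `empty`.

step 1: unify Int ~ e  [subst: {-} | 1 pending]
  bind e := Int
step 2: unify List List c ~ f  [subst: {e:=Int} | 0 pending]
  bind f := List List c

Answer: e:=Int f:=List List c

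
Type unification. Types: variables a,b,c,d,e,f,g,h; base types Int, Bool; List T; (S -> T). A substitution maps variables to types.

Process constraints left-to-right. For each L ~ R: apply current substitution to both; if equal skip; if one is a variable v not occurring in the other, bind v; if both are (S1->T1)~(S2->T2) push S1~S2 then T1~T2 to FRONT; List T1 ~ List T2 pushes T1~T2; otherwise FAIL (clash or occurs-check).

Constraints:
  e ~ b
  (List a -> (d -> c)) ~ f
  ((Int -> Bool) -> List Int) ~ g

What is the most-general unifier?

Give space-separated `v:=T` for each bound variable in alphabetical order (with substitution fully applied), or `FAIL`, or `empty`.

Answer: e:=b f:=(List a -> (d -> c)) g:=((Int -> Bool) -> List Int)

Derivation:
step 1: unify e ~ b  [subst: {-} | 2 pending]
  bind e := b
step 2: unify (List a -> (d -> c)) ~ f  [subst: {e:=b} | 1 pending]
  bind f := (List a -> (d -> c))
step 3: unify ((Int -> Bool) -> List Int) ~ g  [subst: {e:=b, f:=(List a -> (d -> c))} | 0 pending]
  bind g := ((Int -> Bool) -> List Int)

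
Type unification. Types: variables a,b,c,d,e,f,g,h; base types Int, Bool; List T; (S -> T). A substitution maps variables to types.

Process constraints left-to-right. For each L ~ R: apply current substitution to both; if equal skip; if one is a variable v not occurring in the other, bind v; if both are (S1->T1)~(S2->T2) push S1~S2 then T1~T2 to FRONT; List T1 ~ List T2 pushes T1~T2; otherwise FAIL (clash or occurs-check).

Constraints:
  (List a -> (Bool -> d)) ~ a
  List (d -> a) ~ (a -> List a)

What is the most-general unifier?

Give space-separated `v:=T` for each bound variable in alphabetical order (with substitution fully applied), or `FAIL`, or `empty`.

step 1: unify (List a -> (Bool -> d)) ~ a  [subst: {-} | 1 pending]
  occurs-check fail

Answer: FAIL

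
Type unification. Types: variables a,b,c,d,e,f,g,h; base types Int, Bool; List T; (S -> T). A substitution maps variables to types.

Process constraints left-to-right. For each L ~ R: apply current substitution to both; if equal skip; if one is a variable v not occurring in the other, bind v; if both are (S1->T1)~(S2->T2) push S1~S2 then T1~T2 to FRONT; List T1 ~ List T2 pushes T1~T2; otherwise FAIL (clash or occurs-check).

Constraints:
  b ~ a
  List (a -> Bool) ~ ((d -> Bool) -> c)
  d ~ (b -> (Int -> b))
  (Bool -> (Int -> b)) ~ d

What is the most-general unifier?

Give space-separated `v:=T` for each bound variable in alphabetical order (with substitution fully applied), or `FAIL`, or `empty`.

Answer: FAIL

Derivation:
step 1: unify b ~ a  [subst: {-} | 3 pending]
  bind b := a
step 2: unify List (a -> Bool) ~ ((d -> Bool) -> c)  [subst: {b:=a} | 2 pending]
  clash: List (a -> Bool) vs ((d -> Bool) -> c)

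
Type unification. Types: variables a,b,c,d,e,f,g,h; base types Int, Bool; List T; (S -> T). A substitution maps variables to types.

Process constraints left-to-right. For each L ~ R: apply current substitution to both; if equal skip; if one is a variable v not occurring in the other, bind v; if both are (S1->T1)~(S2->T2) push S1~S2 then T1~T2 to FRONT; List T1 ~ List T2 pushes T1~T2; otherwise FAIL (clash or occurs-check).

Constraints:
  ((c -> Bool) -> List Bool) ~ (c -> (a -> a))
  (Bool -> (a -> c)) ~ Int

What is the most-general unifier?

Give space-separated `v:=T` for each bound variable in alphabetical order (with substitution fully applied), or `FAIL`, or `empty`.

step 1: unify ((c -> Bool) -> List Bool) ~ (c -> (a -> a))  [subst: {-} | 1 pending]
  -> decompose arrow: push (c -> Bool)~c, List Bool~(a -> a)
step 2: unify (c -> Bool) ~ c  [subst: {-} | 2 pending]
  occurs-check fail

Answer: FAIL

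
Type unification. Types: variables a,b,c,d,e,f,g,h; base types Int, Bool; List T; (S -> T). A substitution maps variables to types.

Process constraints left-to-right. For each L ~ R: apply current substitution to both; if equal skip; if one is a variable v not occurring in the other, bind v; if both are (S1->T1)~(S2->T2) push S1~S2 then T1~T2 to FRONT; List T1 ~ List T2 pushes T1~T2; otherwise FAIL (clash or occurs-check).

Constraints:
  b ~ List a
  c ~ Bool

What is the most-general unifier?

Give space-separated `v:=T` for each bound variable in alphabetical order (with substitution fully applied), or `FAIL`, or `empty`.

step 1: unify b ~ List a  [subst: {-} | 1 pending]
  bind b := List a
step 2: unify c ~ Bool  [subst: {b:=List a} | 0 pending]
  bind c := Bool

Answer: b:=List a c:=Bool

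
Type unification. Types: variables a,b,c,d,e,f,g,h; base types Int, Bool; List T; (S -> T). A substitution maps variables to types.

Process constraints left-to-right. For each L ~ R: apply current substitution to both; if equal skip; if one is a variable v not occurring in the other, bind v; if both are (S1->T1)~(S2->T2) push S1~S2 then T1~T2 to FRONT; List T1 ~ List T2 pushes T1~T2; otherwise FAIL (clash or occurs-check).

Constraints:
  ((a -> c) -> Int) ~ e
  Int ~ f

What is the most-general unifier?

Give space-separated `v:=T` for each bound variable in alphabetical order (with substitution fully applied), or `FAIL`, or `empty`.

step 1: unify ((a -> c) -> Int) ~ e  [subst: {-} | 1 pending]
  bind e := ((a -> c) -> Int)
step 2: unify Int ~ f  [subst: {e:=((a -> c) -> Int)} | 0 pending]
  bind f := Int

Answer: e:=((a -> c) -> Int) f:=Int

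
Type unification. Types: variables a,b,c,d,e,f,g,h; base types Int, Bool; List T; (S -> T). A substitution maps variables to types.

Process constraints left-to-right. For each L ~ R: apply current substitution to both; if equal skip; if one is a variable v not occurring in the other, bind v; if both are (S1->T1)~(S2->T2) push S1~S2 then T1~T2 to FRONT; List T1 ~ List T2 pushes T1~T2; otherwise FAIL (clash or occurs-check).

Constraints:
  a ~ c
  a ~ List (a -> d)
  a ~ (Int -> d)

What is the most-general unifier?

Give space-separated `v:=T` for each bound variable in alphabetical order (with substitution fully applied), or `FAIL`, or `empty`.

step 1: unify a ~ c  [subst: {-} | 2 pending]
  bind a := c
step 2: unify c ~ List (c -> d)  [subst: {a:=c} | 1 pending]
  occurs-check fail: c in List (c -> d)

Answer: FAIL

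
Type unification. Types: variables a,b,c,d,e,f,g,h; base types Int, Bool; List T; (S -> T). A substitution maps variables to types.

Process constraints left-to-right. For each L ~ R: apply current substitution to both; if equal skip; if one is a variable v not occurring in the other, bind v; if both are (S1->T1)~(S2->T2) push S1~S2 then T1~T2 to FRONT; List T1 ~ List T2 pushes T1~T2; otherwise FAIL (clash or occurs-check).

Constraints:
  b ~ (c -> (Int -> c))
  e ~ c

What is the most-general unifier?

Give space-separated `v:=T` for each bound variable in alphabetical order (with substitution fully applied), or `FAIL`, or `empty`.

step 1: unify b ~ (c -> (Int -> c))  [subst: {-} | 1 pending]
  bind b := (c -> (Int -> c))
step 2: unify e ~ c  [subst: {b:=(c -> (Int -> c))} | 0 pending]
  bind e := c

Answer: b:=(c -> (Int -> c)) e:=c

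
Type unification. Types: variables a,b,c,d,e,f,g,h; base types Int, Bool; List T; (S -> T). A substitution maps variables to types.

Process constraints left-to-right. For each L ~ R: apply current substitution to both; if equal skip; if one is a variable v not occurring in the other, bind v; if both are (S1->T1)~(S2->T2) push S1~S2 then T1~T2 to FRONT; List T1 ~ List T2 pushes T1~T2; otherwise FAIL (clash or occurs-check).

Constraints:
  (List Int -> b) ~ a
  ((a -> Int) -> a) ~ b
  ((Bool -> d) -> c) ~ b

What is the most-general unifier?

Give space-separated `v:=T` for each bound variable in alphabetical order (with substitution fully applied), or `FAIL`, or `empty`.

Answer: FAIL

Derivation:
step 1: unify (List Int -> b) ~ a  [subst: {-} | 2 pending]
  bind a := (List Int -> b)
step 2: unify (((List Int -> b) -> Int) -> (List Int -> b)) ~ b  [subst: {a:=(List Int -> b)} | 1 pending]
  occurs-check fail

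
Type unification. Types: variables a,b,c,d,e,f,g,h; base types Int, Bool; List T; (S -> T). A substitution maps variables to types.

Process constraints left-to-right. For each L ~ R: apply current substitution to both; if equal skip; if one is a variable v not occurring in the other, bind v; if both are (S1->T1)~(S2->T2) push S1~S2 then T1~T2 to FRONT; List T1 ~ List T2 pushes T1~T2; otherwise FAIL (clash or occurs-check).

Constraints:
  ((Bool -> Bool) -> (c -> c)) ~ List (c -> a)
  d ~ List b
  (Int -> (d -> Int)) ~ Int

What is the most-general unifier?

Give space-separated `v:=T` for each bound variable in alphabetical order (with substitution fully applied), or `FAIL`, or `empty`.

Answer: FAIL

Derivation:
step 1: unify ((Bool -> Bool) -> (c -> c)) ~ List (c -> a)  [subst: {-} | 2 pending]
  clash: ((Bool -> Bool) -> (c -> c)) vs List (c -> a)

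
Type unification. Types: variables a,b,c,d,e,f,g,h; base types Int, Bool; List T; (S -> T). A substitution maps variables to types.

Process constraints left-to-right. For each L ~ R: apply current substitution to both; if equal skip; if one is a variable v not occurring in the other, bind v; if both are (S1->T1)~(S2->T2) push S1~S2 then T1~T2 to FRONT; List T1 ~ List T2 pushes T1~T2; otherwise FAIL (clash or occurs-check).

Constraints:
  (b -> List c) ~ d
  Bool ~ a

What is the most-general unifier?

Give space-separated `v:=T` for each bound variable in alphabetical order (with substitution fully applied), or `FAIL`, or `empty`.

Answer: a:=Bool d:=(b -> List c)

Derivation:
step 1: unify (b -> List c) ~ d  [subst: {-} | 1 pending]
  bind d := (b -> List c)
step 2: unify Bool ~ a  [subst: {d:=(b -> List c)} | 0 pending]
  bind a := Bool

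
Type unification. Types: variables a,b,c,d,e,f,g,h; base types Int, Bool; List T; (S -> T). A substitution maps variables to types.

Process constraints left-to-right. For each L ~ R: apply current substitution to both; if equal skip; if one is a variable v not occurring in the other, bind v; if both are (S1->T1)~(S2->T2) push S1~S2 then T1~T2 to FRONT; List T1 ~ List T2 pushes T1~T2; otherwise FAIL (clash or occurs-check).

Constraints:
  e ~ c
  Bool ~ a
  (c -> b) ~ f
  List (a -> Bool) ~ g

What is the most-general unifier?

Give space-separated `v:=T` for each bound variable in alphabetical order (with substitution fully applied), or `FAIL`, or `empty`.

step 1: unify e ~ c  [subst: {-} | 3 pending]
  bind e := c
step 2: unify Bool ~ a  [subst: {e:=c} | 2 pending]
  bind a := Bool
step 3: unify (c -> b) ~ f  [subst: {e:=c, a:=Bool} | 1 pending]
  bind f := (c -> b)
step 4: unify List (Bool -> Bool) ~ g  [subst: {e:=c, a:=Bool, f:=(c -> b)} | 0 pending]
  bind g := List (Bool -> Bool)

Answer: a:=Bool e:=c f:=(c -> b) g:=List (Bool -> Bool)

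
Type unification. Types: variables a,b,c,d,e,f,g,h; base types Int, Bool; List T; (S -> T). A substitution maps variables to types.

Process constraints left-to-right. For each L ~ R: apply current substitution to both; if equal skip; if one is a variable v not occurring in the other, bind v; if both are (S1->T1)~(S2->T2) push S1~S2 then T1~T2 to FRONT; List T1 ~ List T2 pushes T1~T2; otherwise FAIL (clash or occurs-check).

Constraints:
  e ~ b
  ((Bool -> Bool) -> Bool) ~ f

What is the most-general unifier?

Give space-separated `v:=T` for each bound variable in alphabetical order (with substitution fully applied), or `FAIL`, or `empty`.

Answer: e:=b f:=((Bool -> Bool) -> Bool)

Derivation:
step 1: unify e ~ b  [subst: {-} | 1 pending]
  bind e := b
step 2: unify ((Bool -> Bool) -> Bool) ~ f  [subst: {e:=b} | 0 pending]
  bind f := ((Bool -> Bool) -> Bool)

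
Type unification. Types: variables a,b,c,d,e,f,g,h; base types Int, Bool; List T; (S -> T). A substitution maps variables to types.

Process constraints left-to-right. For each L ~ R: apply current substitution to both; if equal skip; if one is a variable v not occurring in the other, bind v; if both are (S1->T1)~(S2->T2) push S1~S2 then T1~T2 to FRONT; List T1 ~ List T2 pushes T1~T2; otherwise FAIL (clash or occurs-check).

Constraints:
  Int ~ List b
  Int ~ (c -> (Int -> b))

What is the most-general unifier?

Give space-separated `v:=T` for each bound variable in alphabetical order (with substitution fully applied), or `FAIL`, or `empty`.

step 1: unify Int ~ List b  [subst: {-} | 1 pending]
  clash: Int vs List b

Answer: FAIL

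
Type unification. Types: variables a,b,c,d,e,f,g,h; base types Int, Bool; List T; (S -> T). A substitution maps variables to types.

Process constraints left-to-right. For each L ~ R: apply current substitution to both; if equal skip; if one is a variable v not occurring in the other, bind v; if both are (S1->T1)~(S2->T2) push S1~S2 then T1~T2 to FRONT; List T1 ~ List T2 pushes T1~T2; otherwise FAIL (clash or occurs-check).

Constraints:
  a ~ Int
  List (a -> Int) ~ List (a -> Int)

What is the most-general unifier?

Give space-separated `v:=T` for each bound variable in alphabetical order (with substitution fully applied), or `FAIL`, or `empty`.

step 1: unify a ~ Int  [subst: {-} | 1 pending]
  bind a := Int
step 2: unify List (Int -> Int) ~ List (Int -> Int)  [subst: {a:=Int} | 0 pending]
  -> identical, skip

Answer: a:=Int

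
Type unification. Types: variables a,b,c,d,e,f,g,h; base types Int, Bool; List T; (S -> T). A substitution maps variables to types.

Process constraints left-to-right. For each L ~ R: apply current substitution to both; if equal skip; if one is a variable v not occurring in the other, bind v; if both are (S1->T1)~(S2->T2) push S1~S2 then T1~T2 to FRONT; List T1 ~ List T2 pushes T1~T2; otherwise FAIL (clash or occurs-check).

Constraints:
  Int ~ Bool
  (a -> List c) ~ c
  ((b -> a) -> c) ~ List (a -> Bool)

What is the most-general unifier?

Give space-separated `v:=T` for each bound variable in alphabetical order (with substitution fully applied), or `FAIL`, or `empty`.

step 1: unify Int ~ Bool  [subst: {-} | 2 pending]
  clash: Int vs Bool

Answer: FAIL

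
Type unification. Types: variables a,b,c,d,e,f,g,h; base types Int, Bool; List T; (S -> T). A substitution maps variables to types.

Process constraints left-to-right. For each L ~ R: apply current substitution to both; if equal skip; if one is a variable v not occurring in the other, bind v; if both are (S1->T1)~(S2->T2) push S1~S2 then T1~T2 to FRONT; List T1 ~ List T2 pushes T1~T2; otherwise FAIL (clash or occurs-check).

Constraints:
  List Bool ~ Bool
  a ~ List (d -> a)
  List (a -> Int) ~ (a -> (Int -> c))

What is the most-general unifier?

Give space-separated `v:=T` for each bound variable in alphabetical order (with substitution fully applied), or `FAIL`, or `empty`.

step 1: unify List Bool ~ Bool  [subst: {-} | 2 pending]
  clash: List Bool vs Bool

Answer: FAIL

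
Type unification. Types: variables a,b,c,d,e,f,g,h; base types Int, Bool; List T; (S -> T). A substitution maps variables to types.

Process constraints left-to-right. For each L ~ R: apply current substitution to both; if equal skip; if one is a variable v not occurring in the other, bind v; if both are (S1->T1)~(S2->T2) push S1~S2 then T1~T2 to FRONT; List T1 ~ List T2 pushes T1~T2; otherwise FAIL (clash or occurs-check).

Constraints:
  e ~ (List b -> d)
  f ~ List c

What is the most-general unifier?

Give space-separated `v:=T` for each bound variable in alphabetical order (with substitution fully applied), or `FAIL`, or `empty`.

step 1: unify e ~ (List b -> d)  [subst: {-} | 1 pending]
  bind e := (List b -> d)
step 2: unify f ~ List c  [subst: {e:=(List b -> d)} | 0 pending]
  bind f := List c

Answer: e:=(List b -> d) f:=List c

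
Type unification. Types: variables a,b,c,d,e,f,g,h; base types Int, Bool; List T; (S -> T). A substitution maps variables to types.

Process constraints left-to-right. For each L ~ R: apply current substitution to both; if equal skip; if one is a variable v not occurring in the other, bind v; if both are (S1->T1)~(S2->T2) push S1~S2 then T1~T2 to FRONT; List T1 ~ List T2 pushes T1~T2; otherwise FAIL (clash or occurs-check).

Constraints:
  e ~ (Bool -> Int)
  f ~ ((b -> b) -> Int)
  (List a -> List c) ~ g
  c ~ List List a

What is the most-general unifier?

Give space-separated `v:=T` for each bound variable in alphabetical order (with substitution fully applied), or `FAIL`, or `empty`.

Answer: c:=List List a e:=(Bool -> Int) f:=((b -> b) -> Int) g:=(List a -> List List List a)

Derivation:
step 1: unify e ~ (Bool -> Int)  [subst: {-} | 3 pending]
  bind e := (Bool -> Int)
step 2: unify f ~ ((b -> b) -> Int)  [subst: {e:=(Bool -> Int)} | 2 pending]
  bind f := ((b -> b) -> Int)
step 3: unify (List a -> List c) ~ g  [subst: {e:=(Bool -> Int), f:=((b -> b) -> Int)} | 1 pending]
  bind g := (List a -> List c)
step 4: unify c ~ List List a  [subst: {e:=(Bool -> Int), f:=((b -> b) -> Int), g:=(List a -> List c)} | 0 pending]
  bind c := List List a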